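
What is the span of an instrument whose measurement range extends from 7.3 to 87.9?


Span = upper range - lower range.
Span = 87.9 - (7.3)
Span = 80.6

80.6


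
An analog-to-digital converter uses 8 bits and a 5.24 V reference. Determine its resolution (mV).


The resolution (LSB) of an ADC is Vref / 2^n.
LSB = 5.24 / 2^8
LSB = 5.24 / 256
LSB = 0.02046875 V = 20.46875 mV

20.46875 mV


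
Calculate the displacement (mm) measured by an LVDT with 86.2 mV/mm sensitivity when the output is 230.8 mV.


Displacement = Vout / sensitivity.
d = 230.8 / 86.2
d = 2.677 mm

2.677 mm


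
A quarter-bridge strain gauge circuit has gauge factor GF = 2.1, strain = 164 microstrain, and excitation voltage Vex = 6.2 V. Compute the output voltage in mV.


Quarter bridge output: Vout = (GF * epsilon * Vex) / 4.
Vout = (2.1 * 164e-6 * 6.2) / 4
Vout = 0.00213528 / 4 V
Vout = 0.00053382 V = 0.5338 mV

0.5338 mV


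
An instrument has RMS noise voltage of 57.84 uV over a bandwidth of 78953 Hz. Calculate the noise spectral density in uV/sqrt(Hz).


Noise spectral density = Vrms / sqrt(BW).
NSD = 57.84 / sqrt(78953)
NSD = 57.84 / 280.9858
NSD = 0.2058 uV/sqrt(Hz)

0.2058 uV/sqrt(Hz)


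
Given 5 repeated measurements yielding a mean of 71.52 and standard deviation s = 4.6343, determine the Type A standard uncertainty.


The standard uncertainty for Type A evaluation is u = s / sqrt(n).
u = 4.6343 / sqrt(5)
u = 4.6343 / 2.2361
u = 2.0725

2.0725


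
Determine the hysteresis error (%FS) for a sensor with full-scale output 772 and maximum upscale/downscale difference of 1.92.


Hysteresis = (max difference / full scale) * 100%.
H = (1.92 / 772) * 100
H = 0.249 %FS

0.249 %FS


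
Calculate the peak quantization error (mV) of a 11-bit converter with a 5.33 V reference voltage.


The maximum quantization error is +/- LSB/2.
LSB = Vref / 2^n = 5.33 / 2048 = 0.00260254 V
Max error = LSB / 2 = 0.00260254 / 2 = 0.00130127 V
Max error = 1.3013 mV

1.3013 mV


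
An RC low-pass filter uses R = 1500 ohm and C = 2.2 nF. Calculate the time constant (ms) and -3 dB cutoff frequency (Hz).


Time constant: tau = R * C.
tau = 1500 * 2.20e-09 = 3.3e-06 s
tau = 0.0033 ms
Cutoff frequency: fc = 1 / (2*pi*R*C).
fc = 1 / (2*pi*3.3e-06) = 48228.77 Hz

tau = 0.0033 ms, fc = 48228.77 Hz


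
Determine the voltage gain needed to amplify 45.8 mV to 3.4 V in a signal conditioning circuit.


Gain = Vout / Vin (converting to same units).
G = 3.4 V / 45.8 mV
G = 3400.0 mV / 45.8 mV
G = 74.24

74.24


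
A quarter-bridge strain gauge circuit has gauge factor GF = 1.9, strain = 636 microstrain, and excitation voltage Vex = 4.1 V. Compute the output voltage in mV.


Quarter bridge output: Vout = (GF * epsilon * Vex) / 4.
Vout = (1.9 * 636e-6 * 4.1) / 4
Vout = 0.00495444 / 4 V
Vout = 0.00123861 V = 1.2386 mV

1.2386 mV


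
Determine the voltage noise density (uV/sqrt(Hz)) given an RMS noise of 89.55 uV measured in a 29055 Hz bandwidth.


Noise spectral density = Vrms / sqrt(BW).
NSD = 89.55 / sqrt(29055)
NSD = 89.55 / 170.4553
NSD = 0.5254 uV/sqrt(Hz)

0.5254 uV/sqrt(Hz)


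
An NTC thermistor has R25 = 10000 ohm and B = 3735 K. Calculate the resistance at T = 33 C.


NTC thermistor equation: Rt = R25 * exp(B * (1/T - 1/T25)).
T in Kelvin: 306.15 K, T25 = 298.15 K
1/T - 1/T25 = 1/306.15 - 1/298.15 = -8.764e-05
B * (1/T - 1/T25) = 3735 * -8.764e-05 = -0.3273
Rt = 10000 * exp(-0.3273) = 7208.3 ohm

7208.3 ohm


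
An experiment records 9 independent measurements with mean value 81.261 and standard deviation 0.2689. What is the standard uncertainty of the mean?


The standard uncertainty for Type A evaluation is u = s / sqrt(n).
u = 0.2689 / sqrt(9)
u = 0.2689 / 3.0
u = 0.0896

0.0896


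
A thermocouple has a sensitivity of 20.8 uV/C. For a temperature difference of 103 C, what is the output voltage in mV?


The thermocouple output V = sensitivity * dT.
V = 20.8 uV/C * 103 C
V = 2142.4 uV
V = 2.142 mV

2.142 mV


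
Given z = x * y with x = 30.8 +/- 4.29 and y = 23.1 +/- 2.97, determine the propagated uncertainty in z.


For a product z = x*y, the relative uncertainty is:
uz/z = sqrt((ux/x)^2 + (uy/y)^2)
Relative uncertainties: ux/x = 4.29/30.8 = 0.139286
uy/y = 2.97/23.1 = 0.128571
z = 30.8 * 23.1 = 711.5
uz = 711.5 * sqrt(0.139286^2 + 0.128571^2) = 134.865

134.865


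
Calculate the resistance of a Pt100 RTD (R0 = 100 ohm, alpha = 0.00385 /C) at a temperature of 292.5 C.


The RTD equation: Rt = R0 * (1 + alpha * T).
Rt = 100 * (1 + 0.00385 * 292.5)
Rt = 100 * (1 + 1.126125)
Rt = 100 * 2.126125
Rt = 212.613 ohm

212.613 ohm


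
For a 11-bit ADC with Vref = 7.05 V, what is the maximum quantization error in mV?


The maximum quantization error is +/- LSB/2.
LSB = Vref / 2^n = 7.05 / 2048 = 0.00344238 V
Max error = LSB / 2 = 0.00344238 / 2 = 0.00172119 V
Max error = 1.7212 mV

1.7212 mV


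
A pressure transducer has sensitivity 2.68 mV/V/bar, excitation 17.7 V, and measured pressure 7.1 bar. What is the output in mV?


Output = sensitivity * Vex * P.
Vout = 2.68 * 17.7 * 7.1
Vout = 47.436 * 7.1
Vout = 336.8 mV

336.8 mV


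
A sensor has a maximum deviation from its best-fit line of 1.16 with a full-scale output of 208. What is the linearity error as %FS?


Linearity error = (max deviation / full scale) * 100%.
Linearity = (1.16 / 208) * 100
Linearity = 0.558 %FS

0.558 %FS


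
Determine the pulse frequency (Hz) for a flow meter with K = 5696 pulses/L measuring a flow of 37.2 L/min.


Frequency = K * Q / 60 (converting L/min to L/s).
f = 5696 * 37.2 / 60
f = 211891.2 / 60
f = 3531.52 Hz

3531.52 Hz


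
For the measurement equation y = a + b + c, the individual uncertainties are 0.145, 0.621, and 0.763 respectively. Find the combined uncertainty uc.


For a sum of independent quantities, uc = sqrt(u1^2 + u2^2 + u3^2).
uc = sqrt(0.145^2 + 0.621^2 + 0.763^2)
uc = sqrt(0.021025 + 0.385641 + 0.582169)
uc = 0.9944

0.9944


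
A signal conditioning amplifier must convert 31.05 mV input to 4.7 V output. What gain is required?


Gain = Vout / Vin (converting to same units).
G = 4.7 V / 31.05 mV
G = 4700.0 mV / 31.05 mV
G = 151.37

151.37


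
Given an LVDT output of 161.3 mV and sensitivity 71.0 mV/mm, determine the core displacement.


Displacement = Vout / sensitivity.
d = 161.3 / 71.0
d = 2.272 mm

2.272 mm


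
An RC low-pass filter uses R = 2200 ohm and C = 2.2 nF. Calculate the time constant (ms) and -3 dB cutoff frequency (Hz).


Time constant: tau = R * C.
tau = 2200 * 2.20e-09 = 4.84e-06 s
tau = 0.0048 ms
Cutoff frequency: fc = 1 / (2*pi*R*C).
fc = 1 / (2*pi*4.84e-06) = 32883.25 Hz

tau = 0.0048 ms, fc = 32883.25 Hz


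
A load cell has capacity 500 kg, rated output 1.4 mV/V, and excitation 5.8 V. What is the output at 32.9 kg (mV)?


Vout = rated_output * Vex * (load / capacity).
Vout = 1.4 * 5.8 * (32.9 / 500)
Vout = 1.4 * 5.8 * 0.0658
Vout = 0.534 mV

0.534 mV


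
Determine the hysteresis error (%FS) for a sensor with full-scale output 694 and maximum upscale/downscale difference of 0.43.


Hysteresis = (max difference / full scale) * 100%.
H = (0.43 / 694) * 100
H = 0.062 %FS

0.062 %FS


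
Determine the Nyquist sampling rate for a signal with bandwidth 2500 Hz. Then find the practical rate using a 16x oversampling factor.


By Nyquist theorem, fs_min = 2 * fmax.
fs_min = 2 * 2500 = 5000 Hz
Practical rate = 16 * fs_min = 16 * 5000 = 80000 Hz

fs_min = 5000 Hz, fs_practical = 80000 Hz


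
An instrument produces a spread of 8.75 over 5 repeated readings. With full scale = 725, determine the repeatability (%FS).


Repeatability = (spread / full scale) * 100%.
R = (8.75 / 725) * 100
R = 1.207 %FS

1.207 %FS


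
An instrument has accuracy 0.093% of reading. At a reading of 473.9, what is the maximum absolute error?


Absolute error = (accuracy% / 100) * reading.
Error = (0.093 / 100) * 473.9
Error = 0.00093 * 473.9
Error = 0.4407

0.4407


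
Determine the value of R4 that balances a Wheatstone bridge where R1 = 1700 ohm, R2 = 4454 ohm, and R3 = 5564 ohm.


At balance: R1*R4 = R2*R3, so R4 = R2*R3/R1.
R4 = 4454 * 5564 / 1700
R4 = 24782056 / 1700
R4 = 14577.68 ohm

14577.68 ohm


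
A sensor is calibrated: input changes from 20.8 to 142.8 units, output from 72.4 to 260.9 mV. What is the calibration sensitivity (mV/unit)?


Sensitivity = (y2 - y1) / (x2 - x1).
S = (260.9 - 72.4) / (142.8 - 20.8)
S = 188.5 / 122.0
S = 1.5451 mV/unit

1.5451 mV/unit


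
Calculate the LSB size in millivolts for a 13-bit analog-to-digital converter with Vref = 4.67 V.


The resolution (LSB) of an ADC is Vref / 2^n.
LSB = 4.67 / 2^13
LSB = 4.67 / 8192
LSB = 0.00057007 V = 0.57006836 mV

0.57006836 mV


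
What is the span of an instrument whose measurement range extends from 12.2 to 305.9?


Span = upper range - lower range.
Span = 305.9 - (12.2)
Span = 293.7

293.7


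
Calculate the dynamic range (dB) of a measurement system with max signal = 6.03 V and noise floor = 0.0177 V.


Dynamic range = 20 * log10(Vmax / Vnoise).
DR = 20 * log10(6.03 / 0.0177)
DR = 20 * log10(340.68)
DR = 50.65 dB

50.65 dB


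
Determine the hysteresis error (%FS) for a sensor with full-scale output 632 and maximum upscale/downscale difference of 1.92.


Hysteresis = (max difference / full scale) * 100%.
H = (1.92 / 632) * 100
H = 0.304 %FS

0.304 %FS


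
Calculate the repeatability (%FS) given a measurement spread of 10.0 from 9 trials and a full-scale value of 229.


Repeatability = (spread / full scale) * 100%.
R = (10.0 / 229) * 100
R = 4.367 %FS

4.367 %FS


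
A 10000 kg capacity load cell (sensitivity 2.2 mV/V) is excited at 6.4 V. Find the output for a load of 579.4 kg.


Vout = rated_output * Vex * (load / capacity).
Vout = 2.2 * 6.4 * (579.4 / 10000)
Vout = 2.2 * 6.4 * 0.05794
Vout = 0.816 mV

0.816 mV


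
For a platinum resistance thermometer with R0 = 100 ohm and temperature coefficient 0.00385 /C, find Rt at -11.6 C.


The RTD equation: Rt = R0 * (1 + alpha * T).
Rt = 100 * (1 + 0.00385 * -11.6)
Rt = 100 * (1 + -0.04466)
Rt = 100 * 0.95534
Rt = 95.534 ohm

95.534 ohm


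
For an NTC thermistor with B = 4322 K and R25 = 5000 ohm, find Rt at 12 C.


NTC thermistor equation: Rt = R25 * exp(B * (1/T - 1/T25)).
T in Kelvin: 285.15 K, T25 = 298.15 K
1/T - 1/T25 = 1/285.15 - 1/298.15 = 0.00015291
B * (1/T - 1/T25) = 4322 * 0.00015291 = 0.6609
Rt = 5000 * exp(0.6609) = 9682.4 ohm

9682.4 ohm


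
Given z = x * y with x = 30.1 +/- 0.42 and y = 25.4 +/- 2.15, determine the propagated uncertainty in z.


For a product z = x*y, the relative uncertainty is:
uz/z = sqrt((ux/x)^2 + (uy/y)^2)
Relative uncertainties: ux/x = 0.42/30.1 = 0.013953
uy/y = 2.15/25.4 = 0.084646
z = 30.1 * 25.4 = 764.5
uz = 764.5 * sqrt(0.013953^2 + 0.084646^2) = 65.588

65.588


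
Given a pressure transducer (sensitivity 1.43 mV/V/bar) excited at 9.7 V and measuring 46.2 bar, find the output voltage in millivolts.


Output = sensitivity * Vex * P.
Vout = 1.43 * 9.7 * 46.2
Vout = 13.871 * 46.2
Vout = 640.84 mV

640.84 mV


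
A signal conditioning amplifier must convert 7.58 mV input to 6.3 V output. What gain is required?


Gain = Vout / Vin (converting to same units).
G = 6.3 V / 7.58 mV
G = 6300.0 mV / 7.58 mV
G = 831.13

831.13


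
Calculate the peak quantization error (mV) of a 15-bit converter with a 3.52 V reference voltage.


The maximum quantization error is +/- LSB/2.
LSB = Vref / 2^n = 3.52 / 32768 = 0.00010742 V
Max error = LSB / 2 = 0.00010742 / 2 = 5.371e-05 V
Max error = 0.0537 mV

0.0537 mV


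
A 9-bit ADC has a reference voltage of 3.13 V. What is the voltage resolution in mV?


The resolution (LSB) of an ADC is Vref / 2^n.
LSB = 3.13 / 2^9
LSB = 3.13 / 512
LSB = 0.00611328 V = 6.11328125 mV

6.11328125 mV


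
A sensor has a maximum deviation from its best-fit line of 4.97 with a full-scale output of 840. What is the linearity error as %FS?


Linearity error = (max deviation / full scale) * 100%.
Linearity = (4.97 / 840) * 100
Linearity = 0.592 %FS

0.592 %FS


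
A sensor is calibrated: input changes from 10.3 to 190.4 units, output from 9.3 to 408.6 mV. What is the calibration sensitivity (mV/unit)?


Sensitivity = (y2 - y1) / (x2 - x1).
S = (408.6 - 9.3) / (190.4 - 10.3)
S = 399.3 / 180.1
S = 2.2171 mV/unit

2.2171 mV/unit


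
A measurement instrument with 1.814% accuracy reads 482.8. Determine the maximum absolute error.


Absolute error = (accuracy% / 100) * reading.
Error = (1.814 / 100) * 482.8
Error = 0.01814 * 482.8
Error = 8.758

8.758


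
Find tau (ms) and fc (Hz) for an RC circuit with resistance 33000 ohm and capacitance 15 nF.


Time constant: tau = R * C.
tau = 33000 * 1.50e-08 = 0.000495 s
tau = 0.495 ms
Cutoff frequency: fc = 1 / (2*pi*R*C).
fc = 1 / (2*pi*0.000495) = 321.53 Hz

tau = 0.495 ms, fc = 321.53 Hz


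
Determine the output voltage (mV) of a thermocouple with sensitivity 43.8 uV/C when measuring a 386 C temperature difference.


The thermocouple output V = sensitivity * dT.
V = 43.8 uV/C * 386 C
V = 16906.8 uV
V = 16.907 mV

16.907 mV


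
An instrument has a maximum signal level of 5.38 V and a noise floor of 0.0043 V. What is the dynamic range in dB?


Dynamic range = 20 * log10(Vmax / Vnoise).
DR = 20 * log10(5.38 / 0.0043)
DR = 20 * log10(1251.16)
DR = 61.95 dB

61.95 dB


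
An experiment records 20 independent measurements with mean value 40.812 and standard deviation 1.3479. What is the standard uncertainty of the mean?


The standard uncertainty for Type A evaluation is u = s / sqrt(n).
u = 1.3479 / sqrt(20)
u = 1.3479 / 4.4721
u = 0.3014

0.3014


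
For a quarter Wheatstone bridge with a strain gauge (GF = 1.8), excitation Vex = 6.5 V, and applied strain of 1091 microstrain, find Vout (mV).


Quarter bridge output: Vout = (GF * epsilon * Vex) / 4.
Vout = (1.8 * 1091e-6 * 6.5) / 4
Vout = 0.0127647 / 4 V
Vout = 0.00319118 V = 3.1912 mV

3.1912 mV


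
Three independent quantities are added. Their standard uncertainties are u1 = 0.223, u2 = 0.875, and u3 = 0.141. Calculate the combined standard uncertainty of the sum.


For a sum of independent quantities, uc = sqrt(u1^2 + u2^2 + u3^2).
uc = sqrt(0.223^2 + 0.875^2 + 0.141^2)
uc = sqrt(0.049729 + 0.765625 + 0.019881)
uc = 0.9139

0.9139


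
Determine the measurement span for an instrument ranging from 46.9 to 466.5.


Span = upper range - lower range.
Span = 466.5 - (46.9)
Span = 419.6

419.6


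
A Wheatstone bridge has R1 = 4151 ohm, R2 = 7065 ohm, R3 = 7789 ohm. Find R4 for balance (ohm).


At balance: R1*R4 = R2*R3, so R4 = R2*R3/R1.
R4 = 7065 * 7789 / 4151
R4 = 55029285 / 4151
R4 = 13256.87 ohm

13256.87 ohm


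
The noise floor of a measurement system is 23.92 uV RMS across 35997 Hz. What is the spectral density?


Noise spectral density = Vrms / sqrt(BW).
NSD = 23.92 / sqrt(35997)
NSD = 23.92 / 189.7288
NSD = 0.1261 uV/sqrt(Hz)

0.1261 uV/sqrt(Hz)


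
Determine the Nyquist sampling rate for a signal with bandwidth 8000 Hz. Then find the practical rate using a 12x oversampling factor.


By Nyquist theorem, fs_min = 2 * fmax.
fs_min = 2 * 8000 = 16000 Hz
Practical rate = 12 * fs_min = 12 * 16000 = 192000 Hz

fs_min = 16000 Hz, fs_practical = 192000 Hz


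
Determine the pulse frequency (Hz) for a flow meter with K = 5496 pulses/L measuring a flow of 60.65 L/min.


Frequency = K * Q / 60 (converting L/min to L/s).
f = 5496 * 60.65 / 60
f = 333332.4 / 60
f = 5555.54 Hz

5555.54 Hz


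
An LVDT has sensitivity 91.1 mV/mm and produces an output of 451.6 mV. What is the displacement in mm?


Displacement = Vout / sensitivity.
d = 451.6 / 91.1
d = 4.957 mm

4.957 mm


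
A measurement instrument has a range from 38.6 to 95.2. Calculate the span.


Span = upper range - lower range.
Span = 95.2 - (38.6)
Span = 56.6

56.6


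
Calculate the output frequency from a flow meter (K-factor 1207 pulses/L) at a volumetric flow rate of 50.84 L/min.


Frequency = K * Q / 60 (converting L/min to L/s).
f = 1207 * 50.84 / 60
f = 61363.88 / 60
f = 1022.73 Hz

1022.73 Hz


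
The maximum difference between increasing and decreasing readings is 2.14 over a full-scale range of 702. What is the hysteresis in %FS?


Hysteresis = (max difference / full scale) * 100%.
H = (2.14 / 702) * 100
H = 0.305 %FS

0.305 %FS


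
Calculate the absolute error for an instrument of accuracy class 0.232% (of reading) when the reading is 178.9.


Absolute error = (accuracy% / 100) * reading.
Error = (0.232 / 100) * 178.9
Error = 0.00232 * 178.9
Error = 0.415

0.415


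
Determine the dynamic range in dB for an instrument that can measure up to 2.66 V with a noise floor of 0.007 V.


Dynamic range = 20 * log10(Vmax / Vnoise).
DR = 20 * log10(2.66 / 0.007)
DR = 20 * log10(380.0)
DR = 51.6 dB

51.6 dB


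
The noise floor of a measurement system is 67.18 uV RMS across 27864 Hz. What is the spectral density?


Noise spectral density = Vrms / sqrt(BW).
NSD = 67.18 / sqrt(27864)
NSD = 67.18 / 166.9251
NSD = 0.4025 uV/sqrt(Hz)

0.4025 uV/sqrt(Hz)


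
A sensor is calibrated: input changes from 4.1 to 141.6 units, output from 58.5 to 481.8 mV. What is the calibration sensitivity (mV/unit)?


Sensitivity = (y2 - y1) / (x2 - x1).
S = (481.8 - 58.5) / (141.6 - 4.1)
S = 423.3 / 137.5
S = 3.0785 mV/unit

3.0785 mV/unit


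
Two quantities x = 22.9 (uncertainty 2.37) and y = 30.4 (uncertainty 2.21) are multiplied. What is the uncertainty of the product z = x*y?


For a product z = x*y, the relative uncertainty is:
uz/z = sqrt((ux/x)^2 + (uy/y)^2)
Relative uncertainties: ux/x = 2.37/22.9 = 0.103493
uy/y = 2.21/30.4 = 0.072697
z = 22.9 * 30.4 = 696.2
uz = 696.2 * sqrt(0.103493^2 + 0.072697^2) = 88.046

88.046


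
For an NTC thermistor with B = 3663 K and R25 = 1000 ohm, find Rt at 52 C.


NTC thermistor equation: Rt = R25 * exp(B * (1/T - 1/T25)).
T in Kelvin: 325.15 K, T25 = 298.15 K
1/T - 1/T25 = 1/325.15 - 1/298.15 = -0.00027851
B * (1/T - 1/T25) = 3663 * -0.00027851 = -1.0202
Rt = 1000 * exp(-1.0202) = 360.5 ohm

360.5 ohm


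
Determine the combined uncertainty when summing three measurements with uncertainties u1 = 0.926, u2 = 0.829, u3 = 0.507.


For a sum of independent quantities, uc = sqrt(u1^2 + u2^2 + u3^2).
uc = sqrt(0.926^2 + 0.829^2 + 0.507^2)
uc = sqrt(0.857476 + 0.687241 + 0.257049)
uc = 1.3423

1.3423


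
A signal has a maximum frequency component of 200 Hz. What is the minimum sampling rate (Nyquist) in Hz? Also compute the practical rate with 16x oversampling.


By Nyquist theorem, fs_min = 2 * fmax.
fs_min = 2 * 200 = 400 Hz
Practical rate = 16 * fs_min = 16 * 400 = 6400 Hz

fs_min = 400 Hz, fs_practical = 6400 Hz


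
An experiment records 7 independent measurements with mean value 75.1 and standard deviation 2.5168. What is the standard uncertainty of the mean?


The standard uncertainty for Type A evaluation is u = s / sqrt(n).
u = 2.5168 / sqrt(7)
u = 2.5168 / 2.6458
u = 0.9513

0.9513


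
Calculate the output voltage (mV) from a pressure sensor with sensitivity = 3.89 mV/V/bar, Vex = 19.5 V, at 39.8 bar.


Output = sensitivity * Vex * P.
Vout = 3.89 * 19.5 * 39.8
Vout = 75.855 * 39.8
Vout = 3019.03 mV

3019.03 mV


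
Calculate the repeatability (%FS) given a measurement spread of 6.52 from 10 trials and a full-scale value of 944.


Repeatability = (spread / full scale) * 100%.
R = (6.52 / 944) * 100
R = 0.691 %FS

0.691 %FS


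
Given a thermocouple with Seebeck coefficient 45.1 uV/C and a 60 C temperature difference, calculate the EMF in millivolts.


The thermocouple output V = sensitivity * dT.
V = 45.1 uV/C * 60 C
V = 2706.0 uV
V = 2.706 mV

2.706 mV


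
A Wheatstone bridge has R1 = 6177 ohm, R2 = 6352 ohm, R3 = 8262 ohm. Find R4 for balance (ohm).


At balance: R1*R4 = R2*R3, so R4 = R2*R3/R1.
R4 = 6352 * 8262 / 6177
R4 = 52480224 / 6177
R4 = 8496.07 ohm

8496.07 ohm


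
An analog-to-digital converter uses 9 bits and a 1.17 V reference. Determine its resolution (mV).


The resolution (LSB) of an ADC is Vref / 2^n.
LSB = 1.17 / 2^9
LSB = 1.17 / 512
LSB = 0.00228516 V = 2.28515625 mV

2.28515625 mV


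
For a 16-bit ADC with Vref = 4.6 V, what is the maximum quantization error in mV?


The maximum quantization error is +/- LSB/2.
LSB = Vref / 2^n = 4.6 / 65536 = 7.019e-05 V
Max error = LSB / 2 = 7.019e-05 / 2 = 3.51e-05 V
Max error = 0.0351 mV

0.0351 mV


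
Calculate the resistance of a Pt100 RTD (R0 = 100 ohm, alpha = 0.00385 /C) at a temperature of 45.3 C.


The RTD equation: Rt = R0 * (1 + alpha * T).
Rt = 100 * (1 + 0.00385 * 45.3)
Rt = 100 * (1 + 0.174405)
Rt = 100 * 1.174405
Rt = 117.44 ohm

117.44 ohm


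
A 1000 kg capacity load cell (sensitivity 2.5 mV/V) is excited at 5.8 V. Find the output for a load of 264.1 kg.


Vout = rated_output * Vex * (load / capacity).
Vout = 2.5 * 5.8 * (264.1 / 1000)
Vout = 2.5 * 5.8 * 0.2641
Vout = 3.829 mV

3.829 mV


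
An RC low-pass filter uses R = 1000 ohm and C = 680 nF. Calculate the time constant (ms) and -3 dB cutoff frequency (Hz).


Time constant: tau = R * C.
tau = 1000 * 6.80e-07 = 0.00068 s
tau = 0.68 ms
Cutoff frequency: fc = 1 / (2*pi*R*C).
fc = 1 / (2*pi*0.00068) = 234.05 Hz

tau = 0.68 ms, fc = 234.05 Hz


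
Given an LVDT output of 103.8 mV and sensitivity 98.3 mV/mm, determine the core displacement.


Displacement = Vout / sensitivity.
d = 103.8 / 98.3
d = 1.056 mm

1.056 mm


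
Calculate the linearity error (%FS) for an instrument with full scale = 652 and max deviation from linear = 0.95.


Linearity error = (max deviation / full scale) * 100%.
Linearity = (0.95 / 652) * 100
Linearity = 0.146 %FS

0.146 %FS


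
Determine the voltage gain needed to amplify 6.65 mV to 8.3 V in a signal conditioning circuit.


Gain = Vout / Vin (converting to same units).
G = 8.3 V / 6.65 mV
G = 8300.0 mV / 6.65 mV
G = 1248.12

1248.12


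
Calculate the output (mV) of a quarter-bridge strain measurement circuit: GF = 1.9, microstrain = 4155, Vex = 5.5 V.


Quarter bridge output: Vout = (GF * epsilon * Vex) / 4.
Vout = (1.9 * 4155e-6 * 5.5) / 4
Vout = 0.04341975 / 4 V
Vout = 0.01085494 V = 10.8549 mV

10.8549 mV


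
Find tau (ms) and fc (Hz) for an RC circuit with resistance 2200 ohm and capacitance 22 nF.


Time constant: tau = R * C.
tau = 2200 * 2.20e-08 = 4.84e-05 s
tau = 0.0484 ms
Cutoff frequency: fc = 1 / (2*pi*R*C).
fc = 1 / (2*pi*4.84e-05) = 3288.33 Hz

tau = 0.0484 ms, fc = 3288.33 Hz


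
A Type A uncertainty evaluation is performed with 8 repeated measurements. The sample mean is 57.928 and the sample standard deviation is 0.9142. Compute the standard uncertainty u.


The standard uncertainty for Type A evaluation is u = s / sqrt(n).
u = 0.9142 / sqrt(8)
u = 0.9142 / 2.8284
u = 0.3232

0.3232


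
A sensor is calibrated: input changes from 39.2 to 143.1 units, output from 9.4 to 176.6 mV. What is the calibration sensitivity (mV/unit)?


Sensitivity = (y2 - y1) / (x2 - x1).
S = (176.6 - 9.4) / (143.1 - 39.2)
S = 167.2 / 103.9
S = 1.6092 mV/unit

1.6092 mV/unit


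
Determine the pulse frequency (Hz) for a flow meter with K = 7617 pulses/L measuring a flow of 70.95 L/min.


Frequency = K * Q / 60 (converting L/min to L/s).
f = 7617 * 70.95 / 60
f = 540426.15 / 60
f = 9007.1 Hz

9007.1 Hz


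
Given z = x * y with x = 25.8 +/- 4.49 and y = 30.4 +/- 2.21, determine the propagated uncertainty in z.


For a product z = x*y, the relative uncertainty is:
uz/z = sqrt((ux/x)^2 + (uy/y)^2)
Relative uncertainties: ux/x = 4.49/25.8 = 0.174031
uy/y = 2.21/30.4 = 0.072697
z = 25.8 * 30.4 = 784.3
uz = 784.3 * sqrt(0.174031^2 + 0.072697^2) = 147.926

147.926


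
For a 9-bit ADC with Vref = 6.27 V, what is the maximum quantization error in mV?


The maximum quantization error is +/- LSB/2.
LSB = Vref / 2^n = 6.27 / 512 = 0.01224609 V
Max error = LSB / 2 = 0.01224609 / 2 = 0.00612305 V
Max error = 6.123 mV

6.123 mV


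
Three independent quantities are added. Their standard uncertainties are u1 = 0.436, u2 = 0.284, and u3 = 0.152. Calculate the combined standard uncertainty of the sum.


For a sum of independent quantities, uc = sqrt(u1^2 + u2^2 + u3^2).
uc = sqrt(0.436^2 + 0.284^2 + 0.152^2)
uc = sqrt(0.190096 + 0.080656 + 0.023104)
uc = 0.5421

0.5421


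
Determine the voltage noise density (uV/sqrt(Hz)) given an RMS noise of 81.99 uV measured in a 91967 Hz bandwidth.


Noise spectral density = Vrms / sqrt(BW).
NSD = 81.99 / sqrt(91967)
NSD = 81.99 / 303.2606
NSD = 0.2704 uV/sqrt(Hz)

0.2704 uV/sqrt(Hz)


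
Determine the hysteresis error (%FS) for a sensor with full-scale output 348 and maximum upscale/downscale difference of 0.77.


Hysteresis = (max difference / full scale) * 100%.
H = (0.77 / 348) * 100
H = 0.221 %FS

0.221 %FS


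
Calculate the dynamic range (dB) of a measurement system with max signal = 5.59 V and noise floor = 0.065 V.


Dynamic range = 20 * log10(Vmax / Vnoise).
DR = 20 * log10(5.59 / 0.065)
DR = 20 * log10(86.0)
DR = 38.69 dB

38.69 dB


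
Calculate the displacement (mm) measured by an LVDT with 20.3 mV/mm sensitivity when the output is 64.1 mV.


Displacement = Vout / sensitivity.
d = 64.1 / 20.3
d = 3.158 mm

3.158 mm


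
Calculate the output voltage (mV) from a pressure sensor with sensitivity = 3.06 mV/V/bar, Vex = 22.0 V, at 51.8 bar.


Output = sensitivity * Vex * P.
Vout = 3.06 * 22.0 * 51.8
Vout = 67.32 * 51.8
Vout = 3487.18 mV

3487.18 mV


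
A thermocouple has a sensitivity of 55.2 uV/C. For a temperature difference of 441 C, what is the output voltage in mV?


The thermocouple output V = sensitivity * dT.
V = 55.2 uV/C * 441 C
V = 24343.2 uV
V = 24.343 mV

24.343 mV


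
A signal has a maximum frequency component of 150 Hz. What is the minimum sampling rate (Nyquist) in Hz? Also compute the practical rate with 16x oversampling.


By Nyquist theorem, fs_min = 2 * fmax.
fs_min = 2 * 150 = 300 Hz
Practical rate = 16 * fs_min = 16 * 300 = 4800 Hz

fs_min = 300 Hz, fs_practical = 4800 Hz


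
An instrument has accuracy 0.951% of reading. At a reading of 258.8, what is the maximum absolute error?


Absolute error = (accuracy% / 100) * reading.
Error = (0.951 / 100) * 258.8
Error = 0.00951 * 258.8
Error = 2.4612

2.4612


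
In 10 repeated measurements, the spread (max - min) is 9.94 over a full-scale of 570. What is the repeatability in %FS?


Repeatability = (spread / full scale) * 100%.
R = (9.94 / 570) * 100
R = 1.744 %FS

1.744 %FS


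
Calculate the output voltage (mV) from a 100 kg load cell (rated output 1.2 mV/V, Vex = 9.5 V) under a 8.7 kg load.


Vout = rated_output * Vex * (load / capacity).
Vout = 1.2 * 9.5 * (8.7 / 100)
Vout = 1.2 * 9.5 * 0.087
Vout = 0.992 mV

0.992 mV


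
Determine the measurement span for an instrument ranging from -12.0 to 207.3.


Span = upper range - lower range.
Span = 207.3 - (-12.0)
Span = 219.3

219.3


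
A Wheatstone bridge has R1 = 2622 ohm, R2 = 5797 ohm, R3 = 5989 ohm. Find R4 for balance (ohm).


At balance: R1*R4 = R2*R3, so R4 = R2*R3/R1.
R4 = 5797 * 5989 / 2622
R4 = 34718233 / 2622
R4 = 13241.13 ohm

13241.13 ohm


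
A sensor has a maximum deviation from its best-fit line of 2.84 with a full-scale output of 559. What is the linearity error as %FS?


Linearity error = (max deviation / full scale) * 100%.
Linearity = (2.84 / 559) * 100
Linearity = 0.508 %FS

0.508 %FS


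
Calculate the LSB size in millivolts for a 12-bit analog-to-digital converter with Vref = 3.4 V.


The resolution (LSB) of an ADC is Vref / 2^n.
LSB = 3.4 / 2^12
LSB = 3.4 / 4096
LSB = 0.00083008 V = 0.83007812 mV

0.83007812 mV


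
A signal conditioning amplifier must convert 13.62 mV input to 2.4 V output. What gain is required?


Gain = Vout / Vin (converting to same units).
G = 2.4 V / 13.62 mV
G = 2400.0 mV / 13.62 mV
G = 176.21

176.21


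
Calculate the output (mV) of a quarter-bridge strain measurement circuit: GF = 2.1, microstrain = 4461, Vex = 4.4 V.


Quarter bridge output: Vout = (GF * epsilon * Vex) / 4.
Vout = (2.1 * 4461e-6 * 4.4) / 4
Vout = 0.04121964 / 4 V
Vout = 0.01030491 V = 10.3049 mV

10.3049 mV


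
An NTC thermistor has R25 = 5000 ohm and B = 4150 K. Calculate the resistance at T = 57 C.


NTC thermistor equation: Rt = R25 * exp(B * (1/T - 1/T25)).
T in Kelvin: 330.15 K, T25 = 298.15 K
1/T - 1/T25 = 1/330.15 - 1/298.15 = -0.00032509
B * (1/T - 1/T25) = 4150 * -0.00032509 = -1.3491
Rt = 5000 * exp(-1.3491) = 1297.3 ohm

1297.3 ohm


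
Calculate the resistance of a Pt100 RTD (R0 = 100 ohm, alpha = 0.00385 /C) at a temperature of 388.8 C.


The RTD equation: Rt = R0 * (1 + alpha * T).
Rt = 100 * (1 + 0.00385 * 388.8)
Rt = 100 * (1 + 1.49688)
Rt = 100 * 2.49688
Rt = 249.688 ohm

249.688 ohm


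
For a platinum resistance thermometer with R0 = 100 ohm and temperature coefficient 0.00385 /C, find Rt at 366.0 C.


The RTD equation: Rt = R0 * (1 + alpha * T).
Rt = 100 * (1 + 0.00385 * 366.0)
Rt = 100 * (1 + 1.4091)
Rt = 100 * 2.4091
Rt = 240.91 ohm

240.91 ohm


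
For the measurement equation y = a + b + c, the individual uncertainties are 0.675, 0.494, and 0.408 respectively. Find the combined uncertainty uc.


For a sum of independent quantities, uc = sqrt(u1^2 + u2^2 + u3^2).
uc = sqrt(0.675^2 + 0.494^2 + 0.408^2)
uc = sqrt(0.455625 + 0.244036 + 0.166464)
uc = 0.9307

0.9307


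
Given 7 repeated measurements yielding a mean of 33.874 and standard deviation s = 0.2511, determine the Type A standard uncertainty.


The standard uncertainty for Type A evaluation is u = s / sqrt(n).
u = 0.2511 / sqrt(7)
u = 0.2511 / 2.6458
u = 0.0949

0.0949


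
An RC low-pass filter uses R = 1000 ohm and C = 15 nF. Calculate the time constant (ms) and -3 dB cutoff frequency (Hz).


Time constant: tau = R * C.
tau = 1000 * 1.50e-08 = 1.5e-05 s
tau = 0.015 ms
Cutoff frequency: fc = 1 / (2*pi*R*C).
fc = 1 / (2*pi*1.5e-05) = 10610.33 Hz

tau = 0.015 ms, fc = 10610.33 Hz


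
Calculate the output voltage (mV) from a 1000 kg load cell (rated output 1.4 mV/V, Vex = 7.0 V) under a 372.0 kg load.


Vout = rated_output * Vex * (load / capacity).
Vout = 1.4 * 7.0 * (372.0 / 1000)
Vout = 1.4 * 7.0 * 0.372
Vout = 3.646 mV

3.646 mV


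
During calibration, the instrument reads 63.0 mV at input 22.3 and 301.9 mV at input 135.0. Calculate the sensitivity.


Sensitivity = (y2 - y1) / (x2 - x1).
S = (301.9 - 63.0) / (135.0 - 22.3)
S = 238.9 / 112.7
S = 2.1198 mV/unit

2.1198 mV/unit


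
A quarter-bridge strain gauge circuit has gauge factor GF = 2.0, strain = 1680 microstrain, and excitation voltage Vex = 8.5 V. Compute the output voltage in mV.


Quarter bridge output: Vout = (GF * epsilon * Vex) / 4.
Vout = (2.0 * 1680e-6 * 8.5) / 4
Vout = 0.02856 / 4 V
Vout = 0.00714 V = 7.14 mV

7.14 mV


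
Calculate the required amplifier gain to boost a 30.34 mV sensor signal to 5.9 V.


Gain = Vout / Vin (converting to same units).
G = 5.9 V / 30.34 mV
G = 5900.0 mV / 30.34 mV
G = 194.46

194.46


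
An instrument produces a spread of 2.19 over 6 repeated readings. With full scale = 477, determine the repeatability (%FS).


Repeatability = (spread / full scale) * 100%.
R = (2.19 / 477) * 100
R = 0.459 %FS

0.459 %FS


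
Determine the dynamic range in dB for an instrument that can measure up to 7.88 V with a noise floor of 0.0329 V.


Dynamic range = 20 * log10(Vmax / Vnoise).
DR = 20 * log10(7.88 / 0.0329)
DR = 20 * log10(239.51)
DR = 47.59 dB

47.59 dB


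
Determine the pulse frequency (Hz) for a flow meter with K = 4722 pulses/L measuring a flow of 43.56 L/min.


Frequency = K * Q / 60 (converting L/min to L/s).
f = 4722 * 43.56 / 60
f = 205690.32 / 60
f = 3428.17 Hz

3428.17 Hz


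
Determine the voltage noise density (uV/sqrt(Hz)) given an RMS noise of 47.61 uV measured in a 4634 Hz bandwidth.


Noise spectral density = Vrms / sqrt(BW).
NSD = 47.61 / sqrt(4634)
NSD = 47.61 / 68.0735
NSD = 0.6994 uV/sqrt(Hz)

0.6994 uV/sqrt(Hz)


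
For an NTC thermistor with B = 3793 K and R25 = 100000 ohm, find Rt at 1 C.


NTC thermistor equation: Rt = R25 * exp(B * (1/T - 1/T25)).
T in Kelvin: 274.15 K, T25 = 298.15 K
1/T - 1/T25 = 1/274.15 - 1/298.15 = 0.00029362
B * (1/T - 1/T25) = 3793 * 0.00029362 = 1.1137
Rt = 100000 * exp(1.1137) = 304562.8 ohm

304562.8 ohm


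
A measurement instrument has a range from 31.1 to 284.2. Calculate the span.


Span = upper range - lower range.
Span = 284.2 - (31.1)
Span = 253.1

253.1


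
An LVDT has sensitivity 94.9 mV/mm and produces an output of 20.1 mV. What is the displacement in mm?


Displacement = Vout / sensitivity.
d = 20.1 / 94.9
d = 0.212 mm

0.212 mm


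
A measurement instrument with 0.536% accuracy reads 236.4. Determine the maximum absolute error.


Absolute error = (accuracy% / 100) * reading.
Error = (0.536 / 100) * 236.4
Error = 0.00536 * 236.4
Error = 1.2671

1.2671


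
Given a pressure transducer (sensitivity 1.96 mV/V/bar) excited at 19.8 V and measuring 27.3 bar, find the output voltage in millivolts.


Output = sensitivity * Vex * P.
Vout = 1.96 * 19.8 * 27.3
Vout = 38.808 * 27.3
Vout = 1059.46 mV

1059.46 mV


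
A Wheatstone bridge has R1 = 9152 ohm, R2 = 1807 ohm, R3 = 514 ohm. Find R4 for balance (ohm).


At balance: R1*R4 = R2*R3, so R4 = R2*R3/R1.
R4 = 1807 * 514 / 9152
R4 = 928798 / 9152
R4 = 101.49 ohm

101.49 ohm


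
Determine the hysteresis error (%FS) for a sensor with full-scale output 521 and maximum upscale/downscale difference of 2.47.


Hysteresis = (max difference / full scale) * 100%.
H = (2.47 / 521) * 100
H = 0.474 %FS

0.474 %FS


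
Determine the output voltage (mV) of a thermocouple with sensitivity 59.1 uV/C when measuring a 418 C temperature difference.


The thermocouple output V = sensitivity * dT.
V = 59.1 uV/C * 418 C
V = 24703.8 uV
V = 24.704 mV

24.704 mV


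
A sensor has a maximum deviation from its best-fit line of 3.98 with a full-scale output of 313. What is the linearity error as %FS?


Linearity error = (max deviation / full scale) * 100%.
Linearity = (3.98 / 313) * 100
Linearity = 1.272 %FS

1.272 %FS


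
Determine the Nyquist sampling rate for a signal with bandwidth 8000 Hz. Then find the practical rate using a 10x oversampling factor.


By Nyquist theorem, fs_min = 2 * fmax.
fs_min = 2 * 8000 = 16000 Hz
Practical rate = 10 * fs_min = 10 * 16000 = 160000 Hz

fs_min = 16000 Hz, fs_practical = 160000 Hz


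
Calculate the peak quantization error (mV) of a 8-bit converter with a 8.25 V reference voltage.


The maximum quantization error is +/- LSB/2.
LSB = Vref / 2^n = 8.25 / 256 = 0.03222656 V
Max error = LSB / 2 = 0.03222656 / 2 = 0.01611328 V
Max error = 16.1133 mV

16.1133 mV


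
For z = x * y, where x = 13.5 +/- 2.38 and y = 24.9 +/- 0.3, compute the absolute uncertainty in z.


For a product z = x*y, the relative uncertainty is:
uz/z = sqrt((ux/x)^2 + (uy/y)^2)
Relative uncertainties: ux/x = 2.38/13.5 = 0.176296
uy/y = 0.3/24.9 = 0.012048
z = 13.5 * 24.9 = 336.1
uz = 336.1 * sqrt(0.176296^2 + 0.012048^2) = 59.4

59.4


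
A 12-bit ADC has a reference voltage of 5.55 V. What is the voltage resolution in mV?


The resolution (LSB) of an ADC is Vref / 2^n.
LSB = 5.55 / 2^12
LSB = 5.55 / 4096
LSB = 0.00135498 V = 1.35498047 mV

1.35498047 mV


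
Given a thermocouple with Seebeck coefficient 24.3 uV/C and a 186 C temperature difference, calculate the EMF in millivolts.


The thermocouple output V = sensitivity * dT.
V = 24.3 uV/C * 186 C
V = 4519.8 uV
V = 4.52 mV

4.52 mV


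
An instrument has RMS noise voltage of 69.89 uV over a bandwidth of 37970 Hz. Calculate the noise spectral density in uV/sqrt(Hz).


Noise spectral density = Vrms / sqrt(BW).
NSD = 69.89 / sqrt(37970)
NSD = 69.89 / 194.8589
NSD = 0.3587 uV/sqrt(Hz)

0.3587 uV/sqrt(Hz)


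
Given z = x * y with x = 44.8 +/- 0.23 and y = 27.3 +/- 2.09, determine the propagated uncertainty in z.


For a product z = x*y, the relative uncertainty is:
uz/z = sqrt((ux/x)^2 + (uy/y)^2)
Relative uncertainties: ux/x = 0.23/44.8 = 0.005134
uy/y = 2.09/27.3 = 0.076557
z = 44.8 * 27.3 = 1223.0
uz = 1223.0 * sqrt(0.005134^2 + 0.076557^2) = 93.842

93.842


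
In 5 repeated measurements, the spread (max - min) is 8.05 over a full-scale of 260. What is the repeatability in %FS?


Repeatability = (spread / full scale) * 100%.
R = (8.05 / 260) * 100
R = 3.096 %FS

3.096 %FS


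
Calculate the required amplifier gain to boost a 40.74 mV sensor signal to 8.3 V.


Gain = Vout / Vin (converting to same units).
G = 8.3 V / 40.74 mV
G = 8300.0 mV / 40.74 mV
G = 203.73

203.73


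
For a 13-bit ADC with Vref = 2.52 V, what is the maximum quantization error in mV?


The maximum quantization error is +/- LSB/2.
LSB = Vref / 2^n = 2.52 / 8192 = 0.00030762 V
Max error = LSB / 2 = 0.00030762 / 2 = 0.00015381 V
Max error = 0.1538 mV

0.1538 mV


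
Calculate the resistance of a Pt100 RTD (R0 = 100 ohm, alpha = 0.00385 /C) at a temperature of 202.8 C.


The RTD equation: Rt = R0 * (1 + alpha * T).
Rt = 100 * (1 + 0.00385 * 202.8)
Rt = 100 * (1 + 0.78078)
Rt = 100 * 1.78078
Rt = 178.078 ohm

178.078 ohm


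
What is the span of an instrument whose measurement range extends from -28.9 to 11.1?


Span = upper range - lower range.
Span = 11.1 - (-28.9)
Span = 40.0

40.0


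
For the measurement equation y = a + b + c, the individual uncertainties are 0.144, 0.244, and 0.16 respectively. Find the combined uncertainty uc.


For a sum of independent quantities, uc = sqrt(u1^2 + u2^2 + u3^2).
uc = sqrt(0.144^2 + 0.244^2 + 0.16^2)
uc = sqrt(0.020736 + 0.059536 + 0.0256)
uc = 0.3254

0.3254


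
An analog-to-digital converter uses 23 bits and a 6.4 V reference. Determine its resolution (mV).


The resolution (LSB) of an ADC is Vref / 2^n.
LSB = 6.4 / 2^23
LSB = 6.4 / 8388608
LSB = 7.6e-07 V = 0.00076294 mV

0.00076294 mV


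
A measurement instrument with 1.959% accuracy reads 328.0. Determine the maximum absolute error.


Absolute error = (accuracy% / 100) * reading.
Error = (1.959 / 100) * 328.0
Error = 0.01959 * 328.0
Error = 6.4255

6.4255


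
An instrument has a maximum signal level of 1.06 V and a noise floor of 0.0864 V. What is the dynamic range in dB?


Dynamic range = 20 * log10(Vmax / Vnoise).
DR = 20 * log10(1.06 / 0.0864)
DR = 20 * log10(12.27)
DR = 21.78 dB

21.78 dB


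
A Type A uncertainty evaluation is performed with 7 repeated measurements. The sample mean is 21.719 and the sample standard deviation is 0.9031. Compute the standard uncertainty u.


The standard uncertainty for Type A evaluation is u = s / sqrt(n).
u = 0.9031 / sqrt(7)
u = 0.9031 / 2.6458
u = 0.3413

0.3413


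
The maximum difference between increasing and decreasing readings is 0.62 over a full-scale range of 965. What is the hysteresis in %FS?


Hysteresis = (max difference / full scale) * 100%.
H = (0.62 / 965) * 100
H = 0.064 %FS

0.064 %FS


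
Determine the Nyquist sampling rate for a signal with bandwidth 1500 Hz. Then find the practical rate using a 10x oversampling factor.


By Nyquist theorem, fs_min = 2 * fmax.
fs_min = 2 * 1500 = 3000 Hz
Practical rate = 10 * fs_min = 10 * 3000 = 30000 Hz

fs_min = 3000 Hz, fs_practical = 30000 Hz


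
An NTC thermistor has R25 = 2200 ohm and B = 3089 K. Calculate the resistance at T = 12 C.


NTC thermistor equation: Rt = R25 * exp(B * (1/T - 1/T25)).
T in Kelvin: 285.15 K, T25 = 298.15 K
1/T - 1/T25 = 1/285.15 - 1/298.15 = 0.00015291
B * (1/T - 1/T25) = 3089 * 0.00015291 = 0.4723
Rt = 2200 * exp(0.4723) = 3528.2 ohm

3528.2 ohm


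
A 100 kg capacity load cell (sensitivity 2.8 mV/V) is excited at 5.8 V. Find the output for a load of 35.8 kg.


Vout = rated_output * Vex * (load / capacity).
Vout = 2.8 * 5.8 * (35.8 / 100)
Vout = 2.8 * 5.8 * 0.358
Vout = 5.814 mV

5.814 mV
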